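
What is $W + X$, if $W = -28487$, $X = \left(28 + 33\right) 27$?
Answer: $-26840$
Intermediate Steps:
$X = 1647$ ($X = 61 \cdot 27 = 1647$)
$W + X = -28487 + 1647 = -26840$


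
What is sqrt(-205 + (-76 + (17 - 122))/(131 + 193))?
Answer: I*sqrt(66601)/18 ≈ 14.337*I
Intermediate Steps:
sqrt(-205 + (-76 + (17 - 122))/(131 + 193)) = sqrt(-205 + (-76 - 105)/324) = sqrt(-205 - 181*1/324) = sqrt(-205 - 181/324) = sqrt(-66601/324) = I*sqrt(66601)/18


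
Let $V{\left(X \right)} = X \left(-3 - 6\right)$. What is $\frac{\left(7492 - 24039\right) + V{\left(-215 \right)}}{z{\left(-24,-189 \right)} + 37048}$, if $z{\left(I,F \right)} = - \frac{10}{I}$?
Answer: $- \frac{175344}{444581} \approx -0.3944$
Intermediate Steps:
$V{\left(X \right)} = - 9 X$ ($V{\left(X \right)} = X \left(-9\right) = - 9 X$)
$\frac{\left(7492 - 24039\right) + V{\left(-215 \right)}}{z{\left(-24,-189 \right)} + 37048} = \frac{\left(7492 - 24039\right) - -1935}{- \frac{10}{-24} + 37048} = \frac{-16547 + 1935}{\left(-10\right) \left(- \frac{1}{24}\right) + 37048} = - \frac{14612}{\frac{5}{12} + 37048} = - \frac{14612}{\frac{444581}{12}} = \left(-14612\right) \frac{12}{444581} = - \frac{175344}{444581}$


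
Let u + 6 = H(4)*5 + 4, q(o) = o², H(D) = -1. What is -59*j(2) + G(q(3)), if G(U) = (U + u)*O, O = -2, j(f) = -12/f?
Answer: 350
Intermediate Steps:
u = -7 (u = -6 + (-1*5 + 4) = -6 + (-5 + 4) = -6 - 1 = -7)
G(U) = 14 - 2*U (G(U) = (U - 7)*(-2) = (-7 + U)*(-2) = 14 - 2*U)
-59*j(2) + G(q(3)) = -(-708)/2 + (14 - 2*3²) = -(-708)/2 + (14 - 2*9) = -59*(-6) + (14 - 18) = 354 - 4 = 350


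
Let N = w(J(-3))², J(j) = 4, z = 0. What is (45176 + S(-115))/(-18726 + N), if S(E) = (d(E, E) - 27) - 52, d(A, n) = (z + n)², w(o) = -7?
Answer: -58322/18677 ≈ -3.1227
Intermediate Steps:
d(A, n) = n² (d(A, n) = (0 + n)² = n²)
N = 49 (N = (-7)² = 49)
S(E) = -79 + E² (S(E) = (E² - 27) - 52 = (-27 + E²) - 52 = -79 + E²)
(45176 + S(-115))/(-18726 + N) = (45176 + (-79 + (-115)²))/(-18726 + 49) = (45176 + (-79 + 13225))/(-18677) = (45176 + 13146)*(-1/18677) = 58322*(-1/18677) = -58322/18677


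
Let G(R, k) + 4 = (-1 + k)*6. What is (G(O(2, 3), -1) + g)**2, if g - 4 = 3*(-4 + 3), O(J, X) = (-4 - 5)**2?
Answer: 225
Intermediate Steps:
O(J, X) = 81 (O(J, X) = (-9)**2 = 81)
G(R, k) = -10 + 6*k (G(R, k) = -4 + (-1 + k)*6 = -4 + (-6 + 6*k) = -10 + 6*k)
g = 1 (g = 4 + 3*(-4 + 3) = 4 + 3*(-1) = 4 - 3 = 1)
(G(O(2, 3), -1) + g)**2 = ((-10 + 6*(-1)) + 1)**2 = ((-10 - 6) + 1)**2 = (-16 + 1)**2 = (-15)**2 = 225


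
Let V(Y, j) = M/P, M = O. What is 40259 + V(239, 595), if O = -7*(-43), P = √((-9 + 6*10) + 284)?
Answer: 40259 + 301*√335/335 ≈ 40275.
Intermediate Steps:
P = √335 (P = √((-9 + 60) + 284) = √(51 + 284) = √335 ≈ 18.303)
O = 301
M = 301
V(Y, j) = 301*√335/335 (V(Y, j) = 301/(√335) = 301*(√335/335) = 301*√335/335)
40259 + V(239, 595) = 40259 + 301*√335/335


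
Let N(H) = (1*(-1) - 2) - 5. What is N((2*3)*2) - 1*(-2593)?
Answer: 2585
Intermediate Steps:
N(H) = -8 (N(H) = (-1 - 2) - 5 = -3 - 5 = -8)
N((2*3)*2) - 1*(-2593) = -8 - 1*(-2593) = -8 + 2593 = 2585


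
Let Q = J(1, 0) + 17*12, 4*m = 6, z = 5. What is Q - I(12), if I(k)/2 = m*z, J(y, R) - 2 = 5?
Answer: 196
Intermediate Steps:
J(y, R) = 7 (J(y, R) = 2 + 5 = 7)
m = 3/2 (m = (¼)*6 = 3/2 ≈ 1.5000)
I(k) = 15 (I(k) = 2*((3/2)*5) = 2*(15/2) = 15)
Q = 211 (Q = 7 + 17*12 = 7 + 204 = 211)
Q - I(12) = 211 - 1*15 = 211 - 15 = 196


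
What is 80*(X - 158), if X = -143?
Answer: -24080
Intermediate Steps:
80*(X - 158) = 80*(-143 - 158) = 80*(-301) = -24080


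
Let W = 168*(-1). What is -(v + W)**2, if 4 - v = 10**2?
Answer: -69696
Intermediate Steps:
W = -168
v = -96 (v = 4 - 1*10**2 = 4 - 1*100 = 4 - 100 = -96)
-(v + W)**2 = -(-96 - 168)**2 = -1*(-264)**2 = -1*69696 = -69696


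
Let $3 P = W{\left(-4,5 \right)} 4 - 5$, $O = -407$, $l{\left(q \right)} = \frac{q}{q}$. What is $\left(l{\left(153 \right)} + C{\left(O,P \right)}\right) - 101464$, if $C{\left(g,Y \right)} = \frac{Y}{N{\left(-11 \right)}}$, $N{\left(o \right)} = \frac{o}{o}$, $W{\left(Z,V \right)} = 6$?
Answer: $- \frac{304370}{3} \approx -1.0146 \cdot 10^{5}$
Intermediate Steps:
$l{\left(q \right)} = 1$
$N{\left(o \right)} = 1$
$P = \frac{19}{3}$ ($P = \frac{6 \cdot 4 - 5}{3} = \frac{24 - 5}{3} = \frac{1}{3} \cdot 19 = \frac{19}{3} \approx 6.3333$)
$C{\left(g,Y \right)} = Y$ ($C{\left(g,Y \right)} = \frac{Y}{1} = Y 1 = Y$)
$\left(l{\left(153 \right)} + C{\left(O,P \right)}\right) - 101464 = \left(1 + \frac{19}{3}\right) - 101464 = \frac{22}{3} - 101464 = - \frac{304370}{3}$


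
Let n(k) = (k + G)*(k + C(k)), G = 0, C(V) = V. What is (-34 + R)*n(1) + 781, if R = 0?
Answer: 713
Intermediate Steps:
n(k) = 2*k² (n(k) = (k + 0)*(k + k) = k*(2*k) = 2*k²)
(-34 + R)*n(1) + 781 = (-34 + 0)*(2*1²) + 781 = -68 + 781 = 713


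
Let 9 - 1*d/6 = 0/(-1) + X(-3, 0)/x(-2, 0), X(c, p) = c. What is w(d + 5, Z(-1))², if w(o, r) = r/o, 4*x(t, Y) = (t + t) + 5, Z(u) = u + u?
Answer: 4/17161 ≈ 0.00023309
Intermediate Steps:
Z(u) = 2*u
x(t, Y) = 5/4 + t/2 (x(t, Y) = ((t + t) + 5)/4 = (2*t + 5)/4 = (5 + 2*t)/4 = 5/4 + t/2)
d = 126 (d = 54 - 6*(0/(-1) - 3/(5/4 + (½)*(-2))) = 54 - 6*(0*(-1) - 3/(5/4 - 1)) = 54 - 6*(0 - 3/¼) = 54 - 6*(0 - 3*4) = 54 - 6*(0 - 12) = 54 - 6*(-12) = 54 + 72 = 126)
w(d + 5, Z(-1))² = ((2*(-1))/(126 + 5))² = (-2/131)² = 4/17161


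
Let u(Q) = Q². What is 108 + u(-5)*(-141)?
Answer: -3417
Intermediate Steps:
108 + u(-5)*(-141) = 108 + (-5)²*(-141) = 108 + 25*(-141) = 108 - 3525 = -3417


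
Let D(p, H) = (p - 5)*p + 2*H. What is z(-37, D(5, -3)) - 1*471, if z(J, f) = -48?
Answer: -519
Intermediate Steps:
D(p, H) = 2*H + p*(-5 + p) (D(p, H) = (-5 + p)*p + 2*H = p*(-5 + p) + 2*H = 2*H + p*(-5 + p))
z(-37, D(5, -3)) - 1*471 = -48 - 1*471 = -48 - 471 = -519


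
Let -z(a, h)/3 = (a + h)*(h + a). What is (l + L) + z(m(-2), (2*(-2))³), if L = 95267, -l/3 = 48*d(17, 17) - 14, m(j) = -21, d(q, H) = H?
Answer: 71186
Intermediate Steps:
z(a, h) = -3*(a + h)² (z(a, h) = -3*(a + h)*(h + a) = -3*(a + h)*(a + h) = -3*(a + h)²)
l = -2406 (l = -3*(48*17 - 14) = -3*(816 - 14) = -3*802 = -2406)
(l + L) + z(m(-2), (2*(-2))³) = (-2406 + 95267) - 3*(-21 + (2*(-2))³)² = 92861 - 3*(-21 + (-4)³)² = 92861 - 3*(-21 - 64)² = 92861 - 3*(-85)² = 92861 - 3*7225 = 92861 - 21675 = 71186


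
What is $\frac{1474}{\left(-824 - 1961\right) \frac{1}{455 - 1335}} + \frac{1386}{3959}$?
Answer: $\frac{1027831618}{2205163} \approx 466.1$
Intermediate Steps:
$\frac{1474}{\left(-824 - 1961\right) \frac{1}{455 - 1335}} + \frac{1386}{3959} = \frac{1474}{\left(-2785\right) \frac{1}{-880}} + 1386 \cdot \frac{1}{3959} = \frac{1474}{\left(-2785\right) \left(- \frac{1}{880}\right)} + \frac{1386}{3959} = \frac{1474}{\frac{557}{176}} + \frac{1386}{3959} = 1474 \cdot \frac{176}{557} + \frac{1386}{3959} = \frac{259424}{557} + \frac{1386}{3959} = \frac{1027831618}{2205163}$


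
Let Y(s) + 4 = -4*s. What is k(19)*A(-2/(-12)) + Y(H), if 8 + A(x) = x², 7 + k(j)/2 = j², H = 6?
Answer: -17017/3 ≈ -5672.3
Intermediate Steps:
k(j) = -14 + 2*j²
A(x) = -8 + x²
Y(s) = -4 - 4*s
k(19)*A(-2/(-12)) + Y(H) = (-14 + 2*19²)*(-8 + (-2/(-12))²) + (-4 - 4*6) = (-14 + 2*361)*(-8 + (-2*(-1/12))²) + (-4 - 24) = (-14 + 722)*(-8 + (⅙)²) - 28 = 708*(-8 + 1/36) - 28 = 708*(-287/36) - 28 = -16933/3 - 28 = -17017/3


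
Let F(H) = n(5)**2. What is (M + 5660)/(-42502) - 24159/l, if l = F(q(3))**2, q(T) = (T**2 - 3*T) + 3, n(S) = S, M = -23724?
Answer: -507757909/13281875 ≈ -38.229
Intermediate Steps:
q(T) = 3 + T**2 - 3*T
F(H) = 25 (F(H) = 5**2 = 25)
l = 625 (l = 25**2 = 625)
(M + 5660)/(-42502) - 24159/l = (-23724 + 5660)/(-42502) - 24159/625 = -18064*(-1/42502) - 24159*1/625 = 9032/21251 - 24159/625 = -507757909/13281875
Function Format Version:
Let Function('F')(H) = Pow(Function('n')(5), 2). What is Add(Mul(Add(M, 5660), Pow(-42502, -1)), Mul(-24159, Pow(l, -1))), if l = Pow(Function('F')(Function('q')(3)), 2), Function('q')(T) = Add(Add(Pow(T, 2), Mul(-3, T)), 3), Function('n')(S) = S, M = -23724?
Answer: Rational(-507757909, 13281875) ≈ -38.229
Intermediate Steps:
Function('q')(T) = Add(3, Pow(T, 2), Mul(-3, T))
Function('F')(H) = 25 (Function('F')(H) = Pow(5, 2) = 25)
l = 625 (l = Pow(25, 2) = 625)
Add(Mul(Add(M, 5660), Pow(-42502, -1)), Mul(-24159, Pow(l, -1))) = Add(Mul(Add(-23724, 5660), Pow(-42502, -1)), Mul(-24159, Pow(625, -1))) = Add(Mul(-18064, Rational(-1, 42502)), Mul(-24159, Rational(1, 625))) = Add(Rational(9032, 21251), Rational(-24159, 625)) = Rational(-507757909, 13281875)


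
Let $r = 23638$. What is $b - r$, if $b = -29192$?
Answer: $-52830$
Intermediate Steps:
$b - r = -29192 - 23638 = -52830$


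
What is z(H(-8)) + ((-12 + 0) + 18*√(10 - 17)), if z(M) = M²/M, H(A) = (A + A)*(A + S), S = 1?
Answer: 100 + 18*I*√7 ≈ 100.0 + 47.624*I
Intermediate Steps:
H(A) = 2*A*(1 + A) (H(A) = (A + A)*(A + 1) = (2*A)*(1 + A) = 2*A*(1 + A))
z(M) = M
z(H(-8)) + ((-12 + 0) + 18*√(10 - 17)) = 2*(-8)*(1 - 8) + ((-12 + 0) + 18*√(10 - 17)) = 2*(-8)*(-7) + (-12 + 18*√(-7)) = 112 + (-12 + 18*(I*√7)) = 112 + (-12 + 18*I*√7) = 100 + 18*I*√7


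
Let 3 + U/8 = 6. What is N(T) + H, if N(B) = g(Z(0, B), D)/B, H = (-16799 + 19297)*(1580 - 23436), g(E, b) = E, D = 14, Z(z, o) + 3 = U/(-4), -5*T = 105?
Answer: -382174013/7 ≈ -5.4596e+7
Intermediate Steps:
T = -21 (T = -⅕*105 = -21)
U = 24 (U = -24 + 8*6 = -24 + 48 = 24)
Z(z, o) = -9 (Z(z, o) = -3 + 24/(-4) = -3 + 24*(-¼) = -3 - 6 = -9)
H = -54596288 (H = 2498*(-21856) = -54596288)
N(B) = -9/B
N(T) + H = -9/(-21) - 54596288 = -9*(-1/21) - 54596288 = 3/7 - 54596288 = -382174013/7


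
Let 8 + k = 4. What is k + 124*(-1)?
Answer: -128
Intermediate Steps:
k = -4 (k = -8 + 4 = -4)
k + 124*(-1) = -4 + 124*(-1) = -4 - 124 = -128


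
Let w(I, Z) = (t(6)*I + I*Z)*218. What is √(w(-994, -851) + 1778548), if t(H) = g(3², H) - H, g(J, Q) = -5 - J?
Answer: 4*√11907330 ≈ 13803.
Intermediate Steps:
t(H) = -14 - H (t(H) = (-5 - 1*3²) - H = (-5 - 1*9) - H = (-5 - 9) - H = -14 - H)
w(I, Z) = -4360*I + 218*I*Z (w(I, Z) = ((-14 - 1*6)*I + I*Z)*218 = ((-14 - 6)*I + I*Z)*218 = (-20*I + I*Z)*218 = -4360*I + 218*I*Z)
√(w(-994, -851) + 1778548) = √(218*(-994)*(-20 - 851) + 1778548) = √(218*(-994)*(-871) + 1778548) = √(188738732 + 1778548) = √190517280 = 4*√11907330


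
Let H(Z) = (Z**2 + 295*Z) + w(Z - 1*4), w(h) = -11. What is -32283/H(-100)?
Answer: 32283/19511 ≈ 1.6546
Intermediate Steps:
H(Z) = -11 + Z**2 + 295*Z (H(Z) = (Z**2 + 295*Z) - 11 = -11 + Z**2 + 295*Z)
-32283/H(-100) = -32283/(-11 + (-100)**2 + 295*(-100)) = -32283/(-11 + 10000 - 29500) = -32283/(-19511) = -32283*(-1/19511) = 32283/19511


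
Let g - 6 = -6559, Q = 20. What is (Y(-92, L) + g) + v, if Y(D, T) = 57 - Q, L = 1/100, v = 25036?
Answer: 18520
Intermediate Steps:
L = 1/100 ≈ 0.010000
Y(D, T) = 37 (Y(D, T) = 57 - 1*20 = 57 - 20 = 37)
g = -6553 (g = 6 - 6559 = -6553)
(Y(-92, L) + g) + v = (37 - 6553) + 25036 = -6516 + 25036 = 18520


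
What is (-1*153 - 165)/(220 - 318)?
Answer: 159/49 ≈ 3.2449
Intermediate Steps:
(-1*153 - 165)/(220 - 318) = (-153 - 165)/(-98) = -318*(-1/98) = 159/49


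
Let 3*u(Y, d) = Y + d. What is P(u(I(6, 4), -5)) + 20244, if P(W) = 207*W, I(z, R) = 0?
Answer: 19899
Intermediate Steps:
u(Y, d) = Y/3 + d/3 (u(Y, d) = (Y + d)/3 = Y/3 + d/3)
P(u(I(6, 4), -5)) + 20244 = 207*((1/3)*0 + (1/3)*(-5)) + 20244 = 207*(0 - 5/3) + 20244 = 207*(-5/3) + 20244 = -345 + 20244 = 19899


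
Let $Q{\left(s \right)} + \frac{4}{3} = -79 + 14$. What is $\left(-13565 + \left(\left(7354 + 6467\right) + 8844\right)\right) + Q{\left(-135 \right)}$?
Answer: $\frac{27101}{3} \approx 9033.7$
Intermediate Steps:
$Q{\left(s \right)} = - \frac{199}{3}$ ($Q{\left(s \right)} = - \frac{4}{3} + \left(-79 + 14\right) = - \frac{4}{3} - 65 = - \frac{199}{3}$)
$\left(-13565 + \left(\left(7354 + 6467\right) + 8844\right)\right) + Q{\left(-135 \right)} = \left(-13565 + \left(\left(7354 + 6467\right) + 8844\right)\right) - \frac{199}{3} = \left(-13565 + \left(13821 + 8844\right)\right) - \frac{199}{3} = \left(-13565 + 22665\right) - \frac{199}{3} = 9100 - \frac{199}{3} = \frac{27101}{3}$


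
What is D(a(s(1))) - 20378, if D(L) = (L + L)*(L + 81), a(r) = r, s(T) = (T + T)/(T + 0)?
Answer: -20046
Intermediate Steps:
s(T) = 2 (s(T) = (2*T)/T = 2)
D(L) = 2*L*(81 + L) (D(L) = (2*L)*(81 + L) = 2*L*(81 + L))
D(a(s(1))) - 20378 = 2*2*(81 + 2) - 20378 = 2*2*83 - 20378 = 332 - 20378 = -20046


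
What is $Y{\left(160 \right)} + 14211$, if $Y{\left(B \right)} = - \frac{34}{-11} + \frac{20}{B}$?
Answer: $\frac{1250851}{88} \approx 14214.0$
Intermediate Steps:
$Y{\left(B \right)} = \frac{34}{11} + \frac{20}{B}$ ($Y{\left(B \right)} = \left(-34\right) \left(- \frac{1}{11}\right) + \frac{20}{B} = \frac{34}{11} + \frac{20}{B}$)
$Y{\left(160 \right)} + 14211 = \left(\frac{34}{11} + \frac{20}{160}\right) + 14211 = \left(\frac{34}{11} + 20 \cdot \frac{1}{160}\right) + 14211 = \left(\frac{34}{11} + \frac{1}{8}\right) + 14211 = \frac{283}{88} + 14211 = \frac{1250851}{88}$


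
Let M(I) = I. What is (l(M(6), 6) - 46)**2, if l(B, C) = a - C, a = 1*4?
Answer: 2304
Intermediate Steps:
a = 4
l(B, C) = 4 - C
(l(M(6), 6) - 46)**2 = ((4 - 1*6) - 46)**2 = ((4 - 6) - 46)**2 = (-2 - 46)**2 = (-48)**2 = 2304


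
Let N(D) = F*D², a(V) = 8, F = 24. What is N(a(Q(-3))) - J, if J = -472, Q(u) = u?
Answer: 2008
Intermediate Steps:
N(D) = 24*D²
N(a(Q(-3))) - J = 24*8² - 1*(-472) = 24*64 + 472 = 1536 + 472 = 2008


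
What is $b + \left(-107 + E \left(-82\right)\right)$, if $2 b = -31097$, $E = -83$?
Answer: $- \frac{17699}{2} \approx -8849.5$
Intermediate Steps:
$b = - \frac{31097}{2}$ ($b = \frac{1}{2} \left(-31097\right) = - \frac{31097}{2} \approx -15549.0$)
$b + \left(-107 + E \left(-82\right)\right) = - \frac{31097}{2} - -6699 = - \frac{31097}{2} + \left(-107 + 6806\right) = - \frac{31097}{2} + 6699 = - \frac{17699}{2}$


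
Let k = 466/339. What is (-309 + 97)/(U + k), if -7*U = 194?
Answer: 125769/15626 ≈ 8.0487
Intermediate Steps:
U = -194/7 (U = -⅐*194 = -194/7 ≈ -27.714)
k = 466/339 (k = 466*(1/339) = 466/339 ≈ 1.3746)
(-309 + 97)/(U + k) = (-309 + 97)/(-194/7 + 466/339) = -212/(-62504/2373) = -212*(-2373/62504) = 125769/15626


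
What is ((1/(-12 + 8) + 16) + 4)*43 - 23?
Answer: 3305/4 ≈ 826.25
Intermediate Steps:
((1/(-12 + 8) + 16) + 4)*43 - 23 = ((1/(-4) + 16) + 4)*43 - 23 = ((-¼ + 16) + 4)*43 - 23 = (63/4 + 4)*43 - 23 = (79/4)*43 - 23 = 3397/4 - 23 = 3305/4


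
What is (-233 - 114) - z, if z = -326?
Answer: -21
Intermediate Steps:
(-233 - 114) - z = (-233 - 114) - 1*(-326) = -347 + 326 = -21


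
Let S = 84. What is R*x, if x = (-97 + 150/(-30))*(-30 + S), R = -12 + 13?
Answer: -5508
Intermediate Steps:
R = 1
x = -5508 (x = (-97 + 150/(-30))*(-30 + 84) = (-97 + 150*(-1/30))*54 = (-97 - 5)*54 = -102*54 = -5508)
R*x = 1*(-5508) = -5508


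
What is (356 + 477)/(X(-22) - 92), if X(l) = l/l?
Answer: -119/13 ≈ -9.1538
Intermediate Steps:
X(l) = 1
(356 + 477)/(X(-22) - 92) = (356 + 477)/(1 - 92) = 833/(-91) = 833*(-1/91) = -119/13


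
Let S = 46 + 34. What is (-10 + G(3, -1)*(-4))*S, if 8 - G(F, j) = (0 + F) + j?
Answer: -2720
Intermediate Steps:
G(F, j) = 8 - F - j (G(F, j) = 8 - ((0 + F) + j) = 8 - (F + j) = 8 + (-F - j) = 8 - F - j)
S = 80
(-10 + G(3, -1)*(-4))*S = (-10 + (8 - 1*3 - 1*(-1))*(-4))*80 = (-10 + (8 - 3 + 1)*(-4))*80 = (-10 + 6*(-4))*80 = (-10 - 24)*80 = -34*80 = -2720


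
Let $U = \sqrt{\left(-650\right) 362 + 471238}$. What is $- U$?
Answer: $- \sqrt{235938} \approx -485.73$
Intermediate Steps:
$U = \sqrt{235938}$ ($U = \sqrt{-235300 + 471238} = \sqrt{235938} \approx 485.73$)
$- U = - \sqrt{235938}$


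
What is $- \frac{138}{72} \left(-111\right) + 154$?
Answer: $\frac{1467}{4} \approx 366.75$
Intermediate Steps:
$- \frac{138}{72} \left(-111\right) + 154 = \left(-138\right) \frac{1}{72} \left(-111\right) + 154 = \left(- \frac{23}{12}\right) \left(-111\right) + 154 = \frac{851}{4} + 154 = \frac{1467}{4}$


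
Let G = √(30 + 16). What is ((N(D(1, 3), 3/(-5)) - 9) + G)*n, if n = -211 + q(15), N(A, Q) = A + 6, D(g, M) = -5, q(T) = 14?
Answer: 1576 - 197*√46 ≈ 239.88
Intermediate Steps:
G = √46 ≈ 6.7823
N(A, Q) = 6 + A
n = -197 (n = -211 + 14 = -197)
((N(D(1, 3), 3/(-5)) - 9) + G)*n = (((6 - 5) - 9) + √46)*(-197) = ((1 - 9) + √46)*(-197) = (-8 + √46)*(-197) = 1576 - 197*√46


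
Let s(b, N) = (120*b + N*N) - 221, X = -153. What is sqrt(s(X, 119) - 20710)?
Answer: I*sqrt(25130) ≈ 158.52*I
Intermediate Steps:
s(b, N) = -221 + N**2 + 120*b (s(b, N) = (120*b + N**2) - 221 = (N**2 + 120*b) - 221 = -221 + N**2 + 120*b)
sqrt(s(X, 119) - 20710) = sqrt((-221 + 119**2 + 120*(-153)) - 20710) = sqrt((-221 + 14161 - 18360) - 20710) = sqrt(-4420 - 20710) = sqrt(-25130) = I*sqrt(25130)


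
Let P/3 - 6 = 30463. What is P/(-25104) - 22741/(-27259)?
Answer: -640257783/228103312 ≈ -2.8069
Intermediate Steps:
P = 91407 (P = 18 + 3*30463 = 18 + 91389 = 91407)
P/(-25104) - 22741/(-27259) = 91407/(-25104) - 22741/(-27259) = 91407*(-1/25104) - 22741*(-1/27259) = -30469/8368 + 22741/27259 = -640257783/228103312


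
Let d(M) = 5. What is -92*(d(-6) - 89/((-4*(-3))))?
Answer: 667/3 ≈ 222.33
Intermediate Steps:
-92*(d(-6) - 89/((-4*(-3)))) = -92*(5 - 89/((-4*(-3)))) = -92*(5 - 89/12) = -92*(-29/12) = 667/3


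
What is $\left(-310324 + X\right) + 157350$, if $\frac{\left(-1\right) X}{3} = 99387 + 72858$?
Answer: $-669709$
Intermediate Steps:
$X = -516735$ ($X = - 3 \left(99387 + 72858\right) = \left(-3\right) 172245 = -516735$)
$\left(-310324 + X\right) + 157350 = \left(-310324 - 516735\right) + 157350 = -827059 + 157350 = -669709$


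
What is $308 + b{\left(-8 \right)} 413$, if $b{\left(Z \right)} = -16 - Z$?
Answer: $-2996$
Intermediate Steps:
$308 + b{\left(-8 \right)} 413 = 308 + \left(-16 - -8\right) 413 = 308 + \left(-16 + 8\right) 413 = 308 - 3304 = -2996$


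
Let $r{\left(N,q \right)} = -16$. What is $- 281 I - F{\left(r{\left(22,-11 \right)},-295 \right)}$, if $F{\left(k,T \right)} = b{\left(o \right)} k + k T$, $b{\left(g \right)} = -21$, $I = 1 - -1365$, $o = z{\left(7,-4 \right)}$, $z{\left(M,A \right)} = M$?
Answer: $-388902$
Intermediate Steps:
$o = 7$
$I = 1366$ ($I = 1 + 1365 = 1366$)
$F{\left(k,T \right)} = - 21 k + T k$ ($F{\left(k,T \right)} = - 21 k + k T = - 21 k + T k$)
$- 281 I - F{\left(r{\left(22,-11 \right)},-295 \right)} = \left(-281\right) 1366 - - 16 \left(-21 - 295\right) = -383846 - \left(-16\right) \left(-316\right) = -383846 - 5056 = -388902$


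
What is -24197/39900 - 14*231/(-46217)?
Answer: -989276149/1844058300 ≈ -0.53647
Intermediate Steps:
-24197/39900 - 14*231/(-46217) = -24197*1/39900 - 3234*(-1/46217) = -24197/39900 + 3234/46217 = -989276149/1844058300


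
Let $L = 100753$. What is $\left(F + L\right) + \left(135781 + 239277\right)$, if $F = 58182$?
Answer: $533993$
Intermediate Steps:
$\left(F + L\right) + \left(135781 + 239277\right) = \left(58182 + 100753\right) + \left(135781 + 239277\right) = 158935 + 375058 = 533993$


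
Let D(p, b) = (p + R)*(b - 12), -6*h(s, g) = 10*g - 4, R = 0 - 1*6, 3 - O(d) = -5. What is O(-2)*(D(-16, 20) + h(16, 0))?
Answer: -4208/3 ≈ -1402.7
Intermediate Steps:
O(d) = 8 (O(d) = 3 - 1*(-5) = 3 + 5 = 8)
R = -6 (R = 0 - 6 = -6)
h(s, g) = 2/3 - 5*g/3 (h(s, g) = -(10*g - 4)/6 = -(-4 + 10*g)/6 = 2/3 - 5*g/3)
D(p, b) = (-12 + b)*(-6 + p) (D(p, b) = (p - 6)*(b - 12) = (-6 + p)*(-12 + b) = (-12 + b)*(-6 + p))
O(-2)*(D(-16, 20) + h(16, 0)) = 8*((72 - 12*(-16) - 6*20 + 20*(-16)) + (2/3 - 5/3*0)) = 8*((72 + 192 - 120 - 320) + (2/3 + 0)) = 8*(-176 + 2/3) = 8*(-526/3) = -4208/3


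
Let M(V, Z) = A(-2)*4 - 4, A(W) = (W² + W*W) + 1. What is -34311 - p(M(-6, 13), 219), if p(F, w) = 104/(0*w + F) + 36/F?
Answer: -274523/8 ≈ -34315.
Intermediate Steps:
A(W) = 1 + 2*W² (A(W) = (W² + W²) + 1 = 2*W² + 1 = 1 + 2*W²)
M(V, Z) = 32 (M(V, Z) = (1 + 2*(-2)²)*4 - 4 = (1 + 2*4)*4 - 4 = (1 + 8)*4 - 4 = 9*4 - 4 = 36 - 4 = 32)
p(F, w) = 140/F (p(F, w) = 104/(0 + F) + 36/F = 104/F + 36/F = 140/F)
-34311 - p(M(-6, 13), 219) = -34311 - 140/32 = -34311 - 1*35/8 = -34311 - 35/8 = -274523/8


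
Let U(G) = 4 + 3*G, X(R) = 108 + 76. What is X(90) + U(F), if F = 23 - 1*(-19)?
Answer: 314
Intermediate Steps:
X(R) = 184
F = 42 (F = 23 + 19 = 42)
X(90) + U(F) = 184 + (4 + 3*42) = 184 + (4 + 126) = 184 + 130 = 314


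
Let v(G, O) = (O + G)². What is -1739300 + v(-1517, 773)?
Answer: -1185764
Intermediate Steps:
v(G, O) = (G + O)²
-1739300 + v(-1517, 773) = -1739300 + (-1517 + 773)² = -1739300 + (-744)² = -1739300 + 553536 = -1185764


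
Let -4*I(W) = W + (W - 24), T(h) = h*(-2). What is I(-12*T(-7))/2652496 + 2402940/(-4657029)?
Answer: -1062228267605/2058791799064 ≈ -0.51595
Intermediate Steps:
T(h) = -2*h
I(W) = 6 - W/2 (I(W) = -(W + (W - 24))/4 = -(W + (-24 + W))/4 = -(-24 + 2*W)/4 = 6 - W/2)
I(-12*T(-7))/2652496 + 2402940/(-4657029) = (6 - (-6)*(-2*(-7)))/2652496 + 2402940/(-4657029) = (6 - (-6)*14)*(1/2652496) + 2402940*(-1/4657029) = (6 - 1/2*(-168))*(1/2652496) - 800980/1552343 = (6 + 84)*(1/2652496) - 800980/1552343 = 90*(1/2652496) - 800980/1552343 = 45/1326248 - 800980/1552343 = -1062228267605/2058791799064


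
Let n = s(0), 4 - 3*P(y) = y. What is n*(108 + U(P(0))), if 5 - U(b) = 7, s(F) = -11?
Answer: -1166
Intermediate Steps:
P(y) = 4/3 - y/3
n = -11
U(b) = -2 (U(b) = 5 - 1*7 = 5 - 7 = -2)
n*(108 + U(P(0))) = -11*(108 - 2) = -11*106 = -1166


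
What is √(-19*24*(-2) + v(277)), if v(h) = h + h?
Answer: √1466 ≈ 38.288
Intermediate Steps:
v(h) = 2*h
√(-19*24*(-2) + v(277)) = √(-19*24*(-2) + 2*277) = √(-456*(-2) + 554) = √(912 + 554) = √1466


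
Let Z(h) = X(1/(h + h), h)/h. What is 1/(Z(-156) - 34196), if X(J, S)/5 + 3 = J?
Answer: -48672/1664383027 ≈ -2.9243e-5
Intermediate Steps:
X(J, S) = -15 + 5*J
Z(h) = (-15 + 5/(2*h))/h (Z(h) = (-15 + 5/(h + h))/h = (-15 + 5/((2*h)))/h = (-15 + 5*(1/(2*h)))/h = (-15 + 5/(2*h))/h)
1/(Z(-156) - 34196) = 1/((5/2)*(1 - 6*(-156))/(-156)**2 - 34196) = 1/((5/2)*(1/24336)*(1 + 936) - 34196) = 1/((5/2)*(1/24336)*937 - 34196) = 1/(4685/48672 - 34196) = 1/(-1664383027/48672) = -48672/1664383027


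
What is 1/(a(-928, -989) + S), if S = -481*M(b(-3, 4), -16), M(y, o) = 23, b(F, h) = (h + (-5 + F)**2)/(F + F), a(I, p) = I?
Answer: -1/11991 ≈ -8.3396e-5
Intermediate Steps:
b(F, h) = (h + (-5 + F)**2)/(2*F) (b(F, h) = (h + (-5 + F)**2)/((2*F)) = (h + (-5 + F)**2)*(1/(2*F)) = (h + (-5 + F)**2)/(2*F))
S = -11063 (S = -481*23 = -11063)
1/(a(-928, -989) + S) = 1/(-928 - 11063) = 1/(-11991) = -1/11991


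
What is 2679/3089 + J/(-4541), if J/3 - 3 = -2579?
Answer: 36037131/14027149 ≈ 2.5691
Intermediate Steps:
J = -7728 (J = 9 + 3*(-2579) = 9 - 7737 = -7728)
2679/3089 + J/(-4541) = 2679/3089 - 7728/(-4541) = 2679*(1/3089) - 7728*(-1/4541) = 2679/3089 + 7728/4541 = 36037131/14027149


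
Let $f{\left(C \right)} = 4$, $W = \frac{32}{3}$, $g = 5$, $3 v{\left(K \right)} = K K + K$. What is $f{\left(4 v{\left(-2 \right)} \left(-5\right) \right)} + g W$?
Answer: $\frac{172}{3} \approx 57.333$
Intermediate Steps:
$v{\left(K \right)} = \frac{K}{3} + \frac{K^{2}}{3}$ ($v{\left(K \right)} = \frac{K K + K}{3} = \frac{K^{2} + K}{3} = \frac{K + K^{2}}{3} = \frac{K}{3} + \frac{K^{2}}{3}$)
$W = \frac{32}{3}$ ($W = 32 \cdot \frac{1}{3} = \frac{32}{3} \approx 10.667$)
$f{\left(4 v{\left(-2 \right)} \left(-5\right) \right)} + g W = 4 + 5 \cdot \frac{32}{3} = 4 + \frac{160}{3} = \frac{172}{3}$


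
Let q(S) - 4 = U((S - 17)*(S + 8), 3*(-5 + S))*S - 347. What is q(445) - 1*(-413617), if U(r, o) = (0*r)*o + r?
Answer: 86691654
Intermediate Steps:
U(r, o) = r (U(r, o) = 0*o + r = 0 + r = r)
q(S) = -343 + S*(-17 + S)*(8 + S) (q(S) = 4 + (((S - 17)*(S + 8))*S - 347) = 4 + (((-17 + S)*(8 + S))*S - 347) = 4 + (S*(-17 + S)*(8 + S) - 347) = 4 + (-347 + S*(-17 + S)*(8 + S)) = -343 + S*(-17 + S)*(8 + S))
q(445) - 1*(-413617) = (-343 - 1*445*(136 - 1*445² + 9*445)) - 1*(-413617) = (-343 - 1*445*(136 - 1*198025 + 4005)) + 413617 = (-343 - 1*445*(136 - 198025 + 4005)) + 413617 = (-343 - 1*445*(-193884)) + 413617 = (-343 + 86278380) + 413617 = 86278037 + 413617 = 86691654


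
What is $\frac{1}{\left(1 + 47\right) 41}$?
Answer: $\frac{1}{1968} \approx 0.00050813$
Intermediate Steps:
$\frac{1}{\left(1 + 47\right) 41} = \frac{1}{48 \cdot 41} = \frac{1}{1968}$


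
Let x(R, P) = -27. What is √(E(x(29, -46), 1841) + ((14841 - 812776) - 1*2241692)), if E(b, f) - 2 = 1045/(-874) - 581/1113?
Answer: I*√162603603252282/7314 ≈ 1743.5*I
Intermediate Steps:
E(b, f) = 2065/7314 (E(b, f) = 2 + (1045/(-874) - 581/1113) = 2 + (1045*(-1/874) - 581*1/1113) = 2 + (-55/46 - 83/159) = 2 - 12563/7314 = 2065/7314)
√(E(x(29, -46), 1841) + ((14841 - 812776) - 1*2241692)) = √(2065/7314 + ((14841 - 812776) - 1*2241692)) = √(2065/7314 + (-797935 - 2241692)) = √(2065/7314 - 3039627) = √(-22231829813/7314) = I*√162603603252282/7314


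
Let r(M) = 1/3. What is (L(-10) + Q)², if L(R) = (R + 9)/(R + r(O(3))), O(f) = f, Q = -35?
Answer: 1024144/841 ≈ 1217.8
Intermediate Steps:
r(M) = ⅓
L(R) = (9 + R)/(⅓ + R) (L(R) = (R + 9)/(R + ⅓) = (9 + R)/(⅓ + R))
(L(-10) + Q)² = (3*(9 - 10)/(1 + 3*(-10)) - 35)² = (3*(-1)/(1 - 30) - 35)² = (3*(-1)/(-29) - 35)² = (3*(-1/29)*(-1) - 35)² = (3/29 - 35)² = (-1012/29)² = 1024144/841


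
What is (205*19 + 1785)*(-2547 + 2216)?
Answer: -1880080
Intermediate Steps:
(205*19 + 1785)*(-2547 + 2216) = (3895 + 1785)*(-331) = 5680*(-331) = -1880080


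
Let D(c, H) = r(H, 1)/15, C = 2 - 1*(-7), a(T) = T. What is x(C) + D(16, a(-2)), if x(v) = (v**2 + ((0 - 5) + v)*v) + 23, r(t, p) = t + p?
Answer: 2099/15 ≈ 139.93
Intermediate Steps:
r(t, p) = p + t
C = 9 (C = 2 + 7 = 9)
D(c, H) = 1/15 + H/15 (D(c, H) = (1 + H)/15 = (1 + H)*(1/15) = 1/15 + H/15)
x(v) = 23 + v**2 + v*(-5 + v) (x(v) = (v**2 + (-5 + v)*v) + 23 = (v**2 + v*(-5 + v)) + 23 = 23 + v**2 + v*(-5 + v))
x(C) + D(16, a(-2)) = (23 - 5*9 + 2*9**2) + (1/15 + (1/15)*(-2)) = (23 - 45 + 2*81) + (1/15 - 2/15) = (23 - 45 + 162) - 1/15 = 140 - 1/15 = 2099/15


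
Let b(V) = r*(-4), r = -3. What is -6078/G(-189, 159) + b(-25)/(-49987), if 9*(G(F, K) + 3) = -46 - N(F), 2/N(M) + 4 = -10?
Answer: 3190119333/4248895 ≈ 750.81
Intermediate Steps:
N(M) = -⅐ (N(M) = 2/(-4 - 10) = 2/(-14) = 2*(-1/14) = -⅐)
b(V) = 12 (b(V) = -3*(-4) = 12)
G(F, K) = -170/21 (G(F, K) = -3 + (-46 - 1*(-⅐))/9 = -3 + (-46 + ⅐)/9 = -3 + (⅑)*(-321/7) = -3 - 107/21 = -170/21)
-6078/G(-189, 159) + b(-25)/(-49987) = -6078/(-170/21) + 12/(-49987) = -6078*(-21/170) + 12*(-1/49987) = 63819/85 - 12/49987 = 3190119333/4248895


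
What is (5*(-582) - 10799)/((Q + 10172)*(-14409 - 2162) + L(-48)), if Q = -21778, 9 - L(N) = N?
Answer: -13709/192323083 ≈ -7.1281e-5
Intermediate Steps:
L(N) = 9 - N
(5*(-582) - 10799)/((Q + 10172)*(-14409 - 2162) + L(-48)) = (5*(-582) - 10799)/((-21778 + 10172)*(-14409 - 2162) + (9 - 1*(-48))) = (-2910 - 10799)/(-11606*(-16571) + (9 + 48)) = -13709/(192323026 + 57) = -13709/192323083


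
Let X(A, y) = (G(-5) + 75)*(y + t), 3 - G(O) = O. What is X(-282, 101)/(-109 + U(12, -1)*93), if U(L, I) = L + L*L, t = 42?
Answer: 1079/1309 ≈ 0.82429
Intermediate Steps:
G(O) = 3 - O
X(A, y) = 3486 + 83*y (X(A, y) = ((3 - 1*(-5)) + 75)*(y + 42) = ((3 + 5) + 75)*(42 + y) = (8 + 75)*(42 + y) = 83*(42 + y) = 3486 + 83*y)
U(L, I) = L + L**2
X(-282, 101)/(-109 + U(12, -1)*93) = (3486 + 83*101)/(-109 + (12*(1 + 12))*93) = (3486 + 8383)/(-109 + (12*13)*93) = 11869/(-109 + 156*93) = 11869/(-109 + 14508) = 11869/14399 = 11869*(1/14399) = 1079/1309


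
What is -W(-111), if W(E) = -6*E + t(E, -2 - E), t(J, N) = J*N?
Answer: 11433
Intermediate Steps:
W(E) = -6*E + E*(-2 - E)
-W(-111) = -(-111)*(-8 - 1*(-111)) = -(-111)*(-8 + 111) = -(-111)*103 = -1*(-11433) = 11433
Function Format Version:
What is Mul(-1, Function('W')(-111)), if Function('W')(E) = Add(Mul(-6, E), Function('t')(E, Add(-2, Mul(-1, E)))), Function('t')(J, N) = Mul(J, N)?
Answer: 11433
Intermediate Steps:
Function('W')(E) = Add(Mul(-6, E), Mul(E, Add(-2, Mul(-1, E))))
Mul(-1, Function('W')(-111)) = Mul(-1, Mul(-111, Add(-8, Mul(-1, -111)))) = Mul(-1, Mul(-111, Add(-8, 111))) = Mul(-1, Mul(-111, 103)) = Mul(-1, -11433) = 11433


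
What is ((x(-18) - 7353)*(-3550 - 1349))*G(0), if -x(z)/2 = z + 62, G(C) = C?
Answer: 0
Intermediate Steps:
x(z) = -124 - 2*z (x(z) = -2*(z + 62) = -2*(62 + z) = -124 - 2*z)
((x(-18) - 7353)*(-3550 - 1349))*G(0) = (((-124 - 2*(-18)) - 7353)*(-3550 - 1349))*0 = (((-124 + 36) - 7353)*(-4899))*0 = ((-88 - 7353)*(-4899))*0 = -7441*(-4899)*0 = 36453459*0 = 0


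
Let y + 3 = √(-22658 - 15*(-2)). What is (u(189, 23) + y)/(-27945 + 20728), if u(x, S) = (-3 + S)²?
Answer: -397/7217 - 2*I*√5657/7217 ≈ -0.055009 - 0.020843*I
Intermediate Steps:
y = -3 + 2*I*√5657 (y = -3 + √(-22658 - 15*(-2)) = -3 + √(-22658 + 30) = -3 + √(-22628) = -3 + 2*I*√5657 ≈ -3.0 + 150.43*I)
(u(189, 23) + y)/(-27945 + 20728) = ((-3 + 23)² + (-3 + 2*I*√5657))/(-27945 + 20728) = (20² + (-3 + 2*I*√5657))/(-7217) = (400 + (-3 + 2*I*√5657))*(-1/7217) = (397 + 2*I*√5657)*(-1/7217) = -397/7217 - 2*I*√5657/7217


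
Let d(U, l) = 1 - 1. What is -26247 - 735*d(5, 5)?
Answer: -26247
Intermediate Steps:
d(U, l) = 0
-26247 - 735*d(5, 5) = -26247 - 735*0 = -26247 + 0 = -26247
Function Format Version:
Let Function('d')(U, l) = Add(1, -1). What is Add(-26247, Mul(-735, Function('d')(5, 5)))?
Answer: -26247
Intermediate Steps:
Function('d')(U, l) = 0
Add(-26247, Mul(-735, Function('d')(5, 5))) = Add(-26247, Mul(-735, 0)) = Add(-26247, 0) = -26247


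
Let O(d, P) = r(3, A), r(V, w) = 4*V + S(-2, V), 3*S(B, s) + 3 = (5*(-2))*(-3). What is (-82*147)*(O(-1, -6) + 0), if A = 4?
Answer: -253134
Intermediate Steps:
S(B, s) = 9 (S(B, s) = -1 + ((5*(-2))*(-3))/3 = -1 + (-10*(-3))/3 = -1 + (1/3)*30 = -1 + 10 = 9)
r(V, w) = 9 + 4*V (r(V, w) = 4*V + 9 = 9 + 4*V)
O(d, P) = 21 (O(d, P) = 9 + 4*3 = 9 + 12 = 21)
(-82*147)*(O(-1, -6) + 0) = (-82*147)*(21 + 0) = -12054*21 = -253134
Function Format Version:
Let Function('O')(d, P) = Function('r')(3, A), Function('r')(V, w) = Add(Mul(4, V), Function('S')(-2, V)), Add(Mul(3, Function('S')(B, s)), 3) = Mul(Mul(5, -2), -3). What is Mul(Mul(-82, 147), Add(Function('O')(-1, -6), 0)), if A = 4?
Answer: -253134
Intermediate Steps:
Function('S')(B, s) = 9 (Function('S')(B, s) = Add(-1, Mul(Rational(1, 3), Mul(Mul(5, -2), -3))) = Add(-1, Mul(Rational(1, 3), Mul(-10, -3))) = Add(-1, Mul(Rational(1, 3), 30)) = Add(-1, 10) = 9)
Function('r')(V, w) = Add(9, Mul(4, V)) (Function('r')(V, w) = Add(Mul(4, V), 9) = Add(9, Mul(4, V)))
Function('O')(d, P) = 21 (Function('O')(d, P) = Add(9, Mul(4, 3)) = Add(9, 12) = 21)
Mul(Mul(-82, 147), Add(Function('O')(-1, -6), 0)) = Mul(Mul(-82, 147), Add(21, 0)) = Mul(-12054, 21) = -253134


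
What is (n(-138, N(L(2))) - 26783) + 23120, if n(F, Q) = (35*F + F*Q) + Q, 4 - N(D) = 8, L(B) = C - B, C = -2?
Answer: -7945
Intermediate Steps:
L(B) = -2 - B
N(D) = -4 (N(D) = 4 - 1*8 = 4 - 8 = -4)
n(F, Q) = Q + 35*F + F*Q
(n(-138, N(L(2))) - 26783) + 23120 = ((-4 + 35*(-138) - 138*(-4)) - 26783) + 23120 = ((-4 - 4830 + 552) - 26783) + 23120 = (-4282 - 26783) + 23120 = -31065 + 23120 = -7945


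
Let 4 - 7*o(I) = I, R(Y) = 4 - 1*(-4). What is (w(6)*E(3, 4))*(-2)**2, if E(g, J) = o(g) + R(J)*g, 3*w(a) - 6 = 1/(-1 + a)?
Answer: 20956/105 ≈ 199.58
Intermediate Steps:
R(Y) = 8 (R(Y) = 4 + 4 = 8)
w(a) = 2 + 1/(3*(-1 + a))
o(I) = 4/7 - I/7
E(g, J) = 4/7 + 55*g/7 (E(g, J) = (4/7 - g/7) + 8*g = 4/7 + 55*g/7)
(w(6)*E(3, 4))*(-2)**2 = (((-5 + 6*6)/(3*(-1 + 6)))*(4/7 + (55/7)*3))*(-2)**2 = (((1/3)*(-5 + 36)/5)*(4/7 + 165/7))*4 = (((1/3)*(1/5)*31)*(169/7))*4 = ((31/15)*(169/7))*4 = (5239/105)*4 = 20956/105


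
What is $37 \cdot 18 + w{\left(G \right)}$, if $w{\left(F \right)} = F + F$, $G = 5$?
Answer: $676$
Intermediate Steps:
$w{\left(F \right)} = 2 F$
$37 \cdot 18 + w{\left(G \right)} = 37 \cdot 18 + 2 \cdot 5 = 666 + 10 = 676$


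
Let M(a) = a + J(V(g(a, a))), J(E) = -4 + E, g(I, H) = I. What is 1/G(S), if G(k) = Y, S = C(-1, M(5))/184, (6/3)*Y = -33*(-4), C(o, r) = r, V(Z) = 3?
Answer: 1/66 ≈ 0.015152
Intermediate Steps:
M(a) = -1 + a (M(a) = a + (-4 + 3) = a - 1 = -1 + a)
Y = 66 (Y = (-33*(-4))/2 = (1/2)*132 = 66)
S = 1/46 (S = (-1 + 5)/184 = 4*(1/184) = 1/46 ≈ 0.021739)
G(k) = 66
1/G(S) = 1/66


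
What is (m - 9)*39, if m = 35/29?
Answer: -8814/29 ≈ -303.93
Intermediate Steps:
m = 35/29 (m = 35*(1/29) = 35/29 ≈ 1.2069)
(m - 9)*39 = (35/29 - 9)*39 = -226/29*39 = -8814/29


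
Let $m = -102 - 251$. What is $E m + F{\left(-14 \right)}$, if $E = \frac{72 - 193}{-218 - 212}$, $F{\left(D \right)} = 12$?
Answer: $- \frac{37553}{430} \approx -87.333$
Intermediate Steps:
$m = -353$ ($m = -102 - 251 = -353$)
$E = \frac{121}{430}$ ($E = - \frac{121}{-430} = \left(-121\right) \left(- \frac{1}{430}\right) = \frac{121}{430} \approx 0.2814$)
$E m + F{\left(-14 \right)} = \frac{121}{430} \left(-353\right) + 12 = - \frac{42713}{430} + 12 = - \frac{37553}{430}$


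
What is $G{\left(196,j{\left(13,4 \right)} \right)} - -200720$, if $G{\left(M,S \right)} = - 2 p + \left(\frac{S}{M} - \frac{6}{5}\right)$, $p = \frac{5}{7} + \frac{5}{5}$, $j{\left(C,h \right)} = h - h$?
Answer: $\frac{7025038}{35} \approx 2.0072 \cdot 10^{5}$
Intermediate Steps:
$j{\left(C,h \right)} = 0$
$p = \frac{12}{7}$ ($p = 5 \cdot \frac{1}{7} + 5 \cdot \frac{1}{5} = \frac{5}{7} + 1 = \frac{12}{7} \approx 1.7143$)
$G{\left(M,S \right)} = - \frac{162}{35} + \frac{S}{M}$ ($G{\left(M,S \right)} = \left(-2\right) \frac{12}{7} + \left(\frac{S}{M} - \frac{6}{5}\right) = - \frac{24}{7} + \left(\frac{S}{M} - \frac{6}{5}\right) = - \frac{24}{7} - \left(\frac{6}{5} - \frac{S}{M}\right) = - \frac{162}{35} + \frac{S}{M}$)
$G{\left(196,j{\left(13,4 \right)} \right)} - -200720 = \left(- \frac{162}{35} + \frac{0}{196}\right) - -200720 = \left(- \frac{162}{35} + 0 \cdot \frac{1}{196}\right) + 200720 = \left(- \frac{162}{35} + 0\right) + 200720 = - \frac{162}{35} + 200720 = \frac{7025038}{35}$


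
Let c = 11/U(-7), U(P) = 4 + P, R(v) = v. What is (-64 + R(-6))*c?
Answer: 770/3 ≈ 256.67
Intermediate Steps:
c = -11/3 (c = 11/(4 - 7) = 11/(-3) = 11*(-1/3) = -11/3 ≈ -3.6667)
(-64 + R(-6))*c = (-64 - 6)*(-11/3) = -70*(-11/3) = 770/3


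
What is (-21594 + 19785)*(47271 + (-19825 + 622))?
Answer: -50775012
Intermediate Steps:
(-21594 + 19785)*(47271 + (-19825 + 622)) = -1809*(47271 - 19203) = -1809*28068 = -50775012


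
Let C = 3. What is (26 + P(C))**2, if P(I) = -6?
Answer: 400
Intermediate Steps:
(26 + P(C))**2 = (26 - 6)**2 = 20**2 = 400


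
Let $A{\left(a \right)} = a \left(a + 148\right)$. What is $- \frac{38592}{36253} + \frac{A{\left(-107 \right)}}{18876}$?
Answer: $- \frac{887504503}{684311628} \approx -1.2969$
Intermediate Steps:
$A{\left(a \right)} = a \left(148 + a\right)$
$- \frac{38592}{36253} + \frac{A{\left(-107 \right)}}{18876} = - \frac{38592}{36253} + \frac{\left(-107\right) \left(148 - 107\right)}{18876} = \left(-38592\right) \frac{1}{36253} + \left(-107\right) 41 \cdot \frac{1}{18876} = - \frac{38592}{36253} - \frac{4387}{18876} = - \frac{887504503}{684311628}$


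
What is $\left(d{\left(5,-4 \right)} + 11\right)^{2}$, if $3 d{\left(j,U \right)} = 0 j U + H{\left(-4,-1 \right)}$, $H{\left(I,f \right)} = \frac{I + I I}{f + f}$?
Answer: $81$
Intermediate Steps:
$H{\left(I,f \right)} = \frac{I + I^{2}}{2 f}$
$d{\left(j,U \right)} = -2$ ($d{\left(j,U \right)} = \frac{0 j U + \frac{1}{2} \left(-4\right) \frac{1}{-1} \left(1 - 4\right)}{3} = \frac{0 U + \frac{1}{2} \left(-4\right) \left(-1\right) \left(-3\right)}{3} = \frac{0 - 6}{3} = \frac{1}{3} \left(-6\right) = -2$)
$\left(d{\left(5,-4 \right)} + 11\right)^{2} = \left(-2 + 11\right)^{2} = 9^{2} = 81$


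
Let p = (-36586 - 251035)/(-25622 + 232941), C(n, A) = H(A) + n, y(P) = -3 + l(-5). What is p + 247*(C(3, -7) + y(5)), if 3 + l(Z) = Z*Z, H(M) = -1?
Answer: 1075076032/207319 ≈ 5185.6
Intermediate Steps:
l(Z) = -3 + Z² (l(Z) = -3 + Z*Z = -3 + Z²)
y(P) = 19 (y(P) = -3 + (-3 + (-5)²) = -3 + (-3 + 25) = -3 + 22 = 19)
C(n, A) = -1 + n
p = -287621/207319 ≈ -1.3873
p + 247*(C(3, -7) + y(5)) = -287621/207319 + 247*((-1 + 3) + 19) = -287621/207319 + 247*(2 + 19) = -287621/207319 + 247*21 = -287621/207319 + 5187 = 1075076032/207319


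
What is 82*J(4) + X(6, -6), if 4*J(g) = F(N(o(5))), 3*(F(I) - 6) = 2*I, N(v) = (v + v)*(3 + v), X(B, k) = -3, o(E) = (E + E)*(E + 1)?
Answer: 103440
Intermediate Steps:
o(E) = 2*E*(1 + E) (o(E) = (2*E)*(1 + E) = 2*E*(1 + E))
N(v) = 2*v*(3 + v) (N(v) = (2*v)*(3 + v) = 2*v*(3 + v))
F(I) = 6 + 2*I/3 (F(I) = 6 + (2*I)/3 = 6 + 2*I/3)
J(g) = 2523/2 (J(g) = (6 + 2*(2*(2*5*(1 + 5))*(3 + 2*5*(1 + 5)))/3)/4 = (6 + 2*(2*(2*5*6)*(3 + 2*5*6))/3)/4 = (6 + 2*(2*60*(3 + 60))/3)/4 = (6 + 2*(2*60*63)/3)/4 = (6 + (⅔)*7560)/4 = (6 + 5040)/4 = (¼)*5046 = 2523/2)
82*J(4) + X(6, -6) = 82*(2523/2) - 3 = 103443 - 3 = 103440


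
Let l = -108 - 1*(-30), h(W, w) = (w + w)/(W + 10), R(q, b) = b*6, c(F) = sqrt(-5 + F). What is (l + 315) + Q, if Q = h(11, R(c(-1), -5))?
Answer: 1639/7 ≈ 234.14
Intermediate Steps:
R(q, b) = 6*b
h(W, w) = 2*w/(10 + W) (h(W, w) = (2*w)/(10 + W) = 2*w/(10 + W))
l = -78 (l = -108 + 30 = -78)
Q = -20/7 (Q = 2*(6*(-5))/(10 + 11) = 2*(-30)/21 = 2*(-30)*(1/21) = -20/7 ≈ -2.8571)
(l + 315) + Q = (-78 + 315) - 20/7 = 237 - 20/7 = 1639/7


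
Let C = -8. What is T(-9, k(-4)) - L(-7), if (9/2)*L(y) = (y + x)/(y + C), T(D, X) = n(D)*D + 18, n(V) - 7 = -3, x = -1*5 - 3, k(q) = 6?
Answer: -164/9 ≈ -18.222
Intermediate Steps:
x = -8 (x = -5 - 3 = -8)
n(V) = 4 (n(V) = 7 - 3 = 4)
T(D, X) = 18 + 4*D (T(D, X) = 4*D + 18 = 18 + 4*D)
L(y) = 2/9 (L(y) = 2*((y - 8)/(y - 8))/9 = 2*((-8 + y)/(-8 + y))/9 = (2/9)*1 = 2/9)
T(-9, k(-4)) - L(-7) = (18 + 4*(-9)) - 1*2/9 = (18 - 36) - 2/9 = -18 - 2/9 = -164/9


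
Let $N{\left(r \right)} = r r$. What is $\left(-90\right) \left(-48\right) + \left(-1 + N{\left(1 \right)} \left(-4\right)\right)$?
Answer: $4315$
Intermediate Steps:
$N{\left(r \right)} = r^{2}$
$\left(-90\right) \left(-48\right) + \left(-1 + N{\left(1 \right)} \left(-4\right)\right) = \left(-90\right) \left(-48\right) + \left(-1 + 1^{2} \left(-4\right)\right) = 4320 + \left(-1 + 1 \left(-4\right)\right) = 4320 - 5 = 4315$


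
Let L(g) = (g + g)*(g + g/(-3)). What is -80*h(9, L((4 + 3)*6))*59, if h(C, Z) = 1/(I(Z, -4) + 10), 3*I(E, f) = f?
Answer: -7080/13 ≈ -544.62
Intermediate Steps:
I(E, f) = f/3
L(g) = 4*g²/3 (L(g) = (2*g)*(g + g*(-⅓)) = (2*g)*(g - g/3) = (2*g)*(2*g/3) = 4*g²/3)
h(C, Z) = 3/26 (h(C, Z) = 1/((⅓)*(-4) + 10) = 1/(-4/3 + 10) = 1/(26/3) = 3/26)
-80*h(9, L((4 + 3)*6))*59 = -80*3/26*59 = -120/13*59 = -7080/13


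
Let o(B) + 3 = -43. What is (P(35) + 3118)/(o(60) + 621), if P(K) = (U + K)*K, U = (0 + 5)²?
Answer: 5218/575 ≈ 9.0748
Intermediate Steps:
U = 25 (U = 5² = 25)
P(K) = K*(25 + K) (P(K) = (25 + K)*K = K*(25 + K))
o(B) = -46 (o(B) = -3 - 43 = -46)
(P(35) + 3118)/(o(60) + 621) = (35*(25 + 35) + 3118)/(-46 + 621) = (35*60 + 3118)/575 = (2100 + 3118)*(1/575) = 5218*(1/575) = 5218/575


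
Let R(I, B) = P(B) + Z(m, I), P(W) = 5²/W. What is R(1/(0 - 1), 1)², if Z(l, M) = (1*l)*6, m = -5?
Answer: 25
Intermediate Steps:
Z(l, M) = 6*l (Z(l, M) = l*6 = 6*l)
P(W) = 25/W
R(I, B) = -30 + 25/B (R(I, B) = 25/B + 6*(-5) = 25/B - 30 = -30 + 25/B)
R(1/(0 - 1), 1)² = (-30 + 25/1)² = (-30 + 25*1)² = (-30 + 25)² = (-5)² = 25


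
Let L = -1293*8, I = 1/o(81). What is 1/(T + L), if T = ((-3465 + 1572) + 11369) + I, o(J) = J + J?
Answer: -162/140615 ≈ -0.0011521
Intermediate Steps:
o(J) = 2*J
I = 1/162 (I = 1/(2*81) = 1/162 ≈ 0.0061728)
L = -10344
T = 1535113/162 (T = ((-3465 + 1572) + 11369) + 1/162 = (-1893 + 11369) + 1/162 = 9476 + 1/162 = 1535113/162 ≈ 9476.0)
1/(T + L) = 1/(1535113/162 - 10344) = 1/(-140615/162) = -162/140615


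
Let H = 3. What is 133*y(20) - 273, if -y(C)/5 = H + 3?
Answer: -4263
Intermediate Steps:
y(C) = -30 (y(C) = -5*(3 + 3) = -5*6 = -30)
133*y(20) - 273 = 133*(-30) - 273 = -3990 - 273 = -4263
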